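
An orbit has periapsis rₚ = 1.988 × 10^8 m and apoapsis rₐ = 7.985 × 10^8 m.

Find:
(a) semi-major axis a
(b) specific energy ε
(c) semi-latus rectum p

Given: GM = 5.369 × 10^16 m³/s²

(a) a = (rₚ + rₐ)/2 = (1.988e+08 + 7.985e+08)/2 ≈ 4.986e+08 m
(b) With a = (rₚ + rₐ)/2 = 4.9865e+08 m, ε = −GM/(2a) = −5.369e+16/(2 · 4.9865e+08) J/kg ≈ -5.384e+07 J/kg
(c) From a = (rₚ + rₐ)/2 = 4.9865e+08 m and e = (rₐ − rₚ)/(rₐ + rₚ) = 0.601324, p = a(1 − e²) = 4.9865e+08 · (1 − (0.601324)²) ≈ 3.183e+08 m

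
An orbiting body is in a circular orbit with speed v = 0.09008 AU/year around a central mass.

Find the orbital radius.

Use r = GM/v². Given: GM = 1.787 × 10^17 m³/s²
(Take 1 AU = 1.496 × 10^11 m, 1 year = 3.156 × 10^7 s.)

Convert to SI: v = 0.09008 AU/year = 426.995 m/s.
For a circular orbit, v² = GM / r, so r = GM / v².
r = 1.787e+17 / (426.995)² m ≈ 9.801e+11 m = 6.552 AU.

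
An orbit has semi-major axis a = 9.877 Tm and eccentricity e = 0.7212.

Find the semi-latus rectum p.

Convert to SI: a = 9.877 Tm = 9.877e+12 m.
p = a (1 − e²).
p = 9.877e+12 · (1 − (0.7212)²) = 9.877e+12 · 0.479871 ≈ 4.74e+12 m = 4.74 Tm.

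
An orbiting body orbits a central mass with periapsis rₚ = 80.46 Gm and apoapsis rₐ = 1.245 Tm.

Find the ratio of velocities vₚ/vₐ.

Convert to SI: rₚ = 80.46 Gm = 8.046e+10 m; rₐ = 1.245 Tm = 1.245e+12 m.
Conservation of angular momentum gives rₚvₚ = rₐvₐ, so vₚ/vₐ = rₐ/rₚ.
vₚ/vₐ = 1.245e+12 / 8.046e+10 ≈ 15.47.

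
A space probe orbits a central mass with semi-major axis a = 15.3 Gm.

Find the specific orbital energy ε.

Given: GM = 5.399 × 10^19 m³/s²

Convert to SI: a = 15.3 Gm = 1.53e+10 m.
ε = −GM / (2a).
ε = −5.399e+19 / (2 · 1.53e+10) J/kg ≈ -1.764e+09 J/kg = -1.764 GJ/kg.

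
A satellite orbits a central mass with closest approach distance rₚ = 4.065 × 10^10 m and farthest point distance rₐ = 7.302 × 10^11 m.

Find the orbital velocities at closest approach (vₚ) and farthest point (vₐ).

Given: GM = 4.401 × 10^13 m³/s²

Use the vis-viva equation v² = GM(2/r − 1/a) with a = (rₚ + rₐ)/2 = (4.065e+10 + 7.302e+11)/2 = 3.85425e+11 m.
vₚ = √(GM · (2/rₚ − 1/a)) = √(4.401e+13 · (2/4.065e+10 − 1/3.85425e+11)) m/s ≈ 45.29 m/s = 45.29 m/s.
vₐ = √(GM · (2/rₐ − 1/a)) = √(4.401e+13 · (2/7.302e+11 − 1/3.85425e+11)) m/s ≈ 2.521 m/s = 2.521 m/s.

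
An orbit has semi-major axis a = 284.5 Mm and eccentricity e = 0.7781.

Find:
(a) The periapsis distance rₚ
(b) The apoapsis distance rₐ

Convert to SI: a = 284.5 Mm = 2.845e+08 m.
(a) rₚ = a(1 − e) = 2.845e+08 · (1 − 0.7781) = 2.845e+08 · 0.2219 ≈ 6.313e+07 m = 63.13 Mm.
(b) rₐ = a(1 + e) = 2.845e+08 · (1 + 0.7781) = 2.845e+08 · 1.7781 ≈ 5.059e+08 m = 505.9 Mm.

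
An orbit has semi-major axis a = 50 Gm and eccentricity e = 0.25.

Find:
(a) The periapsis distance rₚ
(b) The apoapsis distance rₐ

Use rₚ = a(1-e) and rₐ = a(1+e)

Convert to SI: a = 50 Gm = 5e+10 m.
(a) rₚ = a(1 − e) = 5e+10 · (1 − 0.25) = 5e+10 · 0.75 ≈ 3.75e+10 m = 37.5 Gm.
(b) rₐ = a(1 + e) = 5e+10 · (1 + 0.25) = 5e+10 · 1.25 ≈ 6.25e+10 m = 62.5 Gm.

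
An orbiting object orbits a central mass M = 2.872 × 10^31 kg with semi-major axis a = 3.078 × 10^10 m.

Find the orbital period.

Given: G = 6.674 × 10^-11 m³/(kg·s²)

GM = G · M = 6.674e-11 · 2.872e+31 = 1.91677e+21 m³/s².
Kepler's third law: T = 2π √(a³ / GM).
Substituting a = 3.078e+10 m and GM = 1.91677e+21 m³/s²:
T = 2π √((3.078e+10)³ / 1.91677e+21) s
T ≈ 7.75e+05 s = 8.97 days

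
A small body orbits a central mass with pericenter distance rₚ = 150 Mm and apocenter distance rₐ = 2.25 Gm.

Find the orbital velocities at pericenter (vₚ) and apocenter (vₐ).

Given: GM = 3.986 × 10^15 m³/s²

Convert to SI: rₚ = 150 Mm = 1.5e+08 m; rₐ = 2.25 Gm = 2.25e+09 m.
Use the vis-viva equation v² = GM(2/r − 1/a) with a = (rₚ + rₐ)/2 = (1.5e+08 + 2.25e+09)/2 = 1.2e+09 m.
vₚ = √(GM · (2/rₚ − 1/a)) = √(3.986e+15 · (2/1.5e+08 − 1/1.2e+09)) m/s ≈ 7059 m/s = 7.059 km/s.
vₐ = √(GM · (2/rₐ − 1/a)) = √(3.986e+15 · (2/2.25e+09 − 1/1.2e+09)) m/s ≈ 470.6 m/s = 470.6 m/s.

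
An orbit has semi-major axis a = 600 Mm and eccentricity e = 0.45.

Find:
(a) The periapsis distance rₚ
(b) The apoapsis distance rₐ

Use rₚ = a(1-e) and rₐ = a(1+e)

Convert to SI: a = 600 Mm = 6e+08 m.
(a) rₚ = a(1 − e) = 6e+08 · (1 − 0.45) = 6e+08 · 0.55 ≈ 3.3e+08 m = 330 Mm.
(b) rₐ = a(1 + e) = 6e+08 · (1 + 0.45) = 6e+08 · 1.45 ≈ 8.7e+08 m = 870 Mm.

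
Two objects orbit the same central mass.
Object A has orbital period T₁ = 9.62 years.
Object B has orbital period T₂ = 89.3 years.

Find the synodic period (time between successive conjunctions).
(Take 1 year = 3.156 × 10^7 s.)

Convert to SI: T₁ = 9.62 years = 3.03607e+08 s; T₂ = 89.3 years = 2.81831e+09 s.
T_syn = |T₁ · T₂ / (T₁ − T₂)|.
T_syn = |3.03607e+08 · 2.81831e+09 / (3.03607e+08 − 2.81831e+09)| s ≈ 3.403e+08 s = 10.78 years.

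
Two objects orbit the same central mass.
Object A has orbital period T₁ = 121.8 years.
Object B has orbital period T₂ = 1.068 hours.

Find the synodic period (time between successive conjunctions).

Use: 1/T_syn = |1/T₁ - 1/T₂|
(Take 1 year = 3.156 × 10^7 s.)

Convert to SI: T₁ = 121.8 years = 3.84401e+09 s; T₂ = 1.068 hours = 3844.8 s.
T_syn = |T₁ · T₂ / (T₁ − T₂)|.
T_syn = |3.84401e+09 · 3844.8 / (3.84401e+09 − 3844.8)| s ≈ 3845 s = 1.068 hours.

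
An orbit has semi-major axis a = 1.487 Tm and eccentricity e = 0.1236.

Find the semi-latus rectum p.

Convert to SI: a = 1.487 Tm = 1.487e+12 m.
p = a (1 − e²).
p = 1.487e+12 · (1 − (0.1236)²) = 1.487e+12 · 0.984723 ≈ 1.464e+12 m = 1.464 Tm.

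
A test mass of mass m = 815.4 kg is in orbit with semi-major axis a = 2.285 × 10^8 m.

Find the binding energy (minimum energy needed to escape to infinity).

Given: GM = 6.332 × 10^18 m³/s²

Total orbital energy is E = −GMm/(2a); binding energy is E_bind = −E = GMm/(2a).
E_bind = 6.332e+18 · 815.4 / (2 · 2.285e+08) J ≈ 1.13e+13 J = 11.3 TJ.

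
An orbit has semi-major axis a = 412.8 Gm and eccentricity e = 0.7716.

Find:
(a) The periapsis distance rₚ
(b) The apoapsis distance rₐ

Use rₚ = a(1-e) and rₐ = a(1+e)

Convert to SI: a = 412.8 Gm = 4.128e+11 m.
(a) rₚ = a(1 − e) = 4.128e+11 · (1 − 0.7716) = 4.128e+11 · 0.2284 ≈ 9.428e+10 m = 94.28 Gm.
(b) rₐ = a(1 + e) = 4.128e+11 · (1 + 0.7716) = 4.128e+11 · 1.7716 ≈ 7.313e+11 m = 731.3 Gm.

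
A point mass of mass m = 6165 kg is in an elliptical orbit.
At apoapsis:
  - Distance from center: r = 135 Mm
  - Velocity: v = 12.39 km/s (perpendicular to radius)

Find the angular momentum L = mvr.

Convert to SI: r = 135 Mm = 1.35e+08 m; v = 12.39 km/s = 12390 m/s.
Since v is perpendicular to r, L = m · v · r.
L = 6165 · 12390 · 1.35e+08 kg·m²/s ≈ 1.031e+16 kg·m²/s.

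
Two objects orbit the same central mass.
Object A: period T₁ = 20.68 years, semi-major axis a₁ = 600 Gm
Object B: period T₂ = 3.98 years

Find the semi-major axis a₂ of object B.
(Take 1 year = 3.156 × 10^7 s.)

Convert to SI: T₁ = 20.68 years = 6.52661e+08 s; a₁ = 600 Gm = 6e+11 m; T₂ = 3.98 years = 1.25609e+08 s.
Kepler's third law: (T₁/T₂)² = (a₁/a₂)³ ⇒ a₂ = a₁ · (T₂/T₁)^(2/3).
T₂/T₁ = 1.25609e+08 / 6.52661e+08 = 0.192456.
a₂ = 6e+11 · (0.192456)^(2/3) m ≈ 2e+11 m = 200 Gm.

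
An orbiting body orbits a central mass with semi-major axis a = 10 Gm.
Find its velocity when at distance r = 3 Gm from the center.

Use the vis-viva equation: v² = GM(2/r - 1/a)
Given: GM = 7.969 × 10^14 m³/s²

Convert to SI: a = 10 Gm = 1e+10 m; r = 3 Gm = 3e+09 m.
Vis-viva: v = √(GM · (2/r − 1/a)).
2/r − 1/a = 2/3e+09 − 1/1e+10 = 5.66667e-10 m⁻¹.
v = √(7.969e+14 · 5.66667e-10) m/s ≈ 672 m/s = 672 m/s.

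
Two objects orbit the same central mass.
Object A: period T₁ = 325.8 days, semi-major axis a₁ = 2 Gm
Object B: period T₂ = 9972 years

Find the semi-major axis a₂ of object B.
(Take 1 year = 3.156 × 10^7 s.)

Convert to SI: T₁ = 325.8 days = 2.81491e+07 s; a₁ = 2 Gm = 2e+09 m; T₂ = 9972 years = 3.14716e+11 s.
Kepler's third law: (T₁/T₂)² = (a₁/a₂)³ ⇒ a₂ = a₁ · (T₂/T₁)^(2/3).
T₂/T₁ = 3.14716e+11 / 2.81491e+07 = 11180.3.
a₂ = 2e+09 · (11180.3)^(2/3) m ≈ 1e+12 m = 1000 Gm.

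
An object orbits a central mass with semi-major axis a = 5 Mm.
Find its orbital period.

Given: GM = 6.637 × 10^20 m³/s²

Convert to SI: a = 5 Mm = 5e+06 m.
Kepler's third law: T = 2π √(a³ / GM).
Substituting a = 5e+06 m and GM = 6.637e+20 m³/s²:
T = 2π √((5e+06)³ / 6.637e+20) s
T ≈ 2.727 s = 2.727 seconds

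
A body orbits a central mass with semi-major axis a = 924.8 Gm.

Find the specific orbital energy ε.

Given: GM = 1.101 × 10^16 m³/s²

Convert to SI: a = 924.8 Gm = 9.248e+11 m.
ε = −GM / (2a).
ε = −1.101e+16 / (2 · 9.248e+11) J/kg ≈ -5953 J/kg = -5.953 kJ/kg.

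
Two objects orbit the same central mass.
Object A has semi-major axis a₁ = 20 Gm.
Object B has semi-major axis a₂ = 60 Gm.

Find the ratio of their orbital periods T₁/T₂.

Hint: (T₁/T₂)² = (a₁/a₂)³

Convert to SI: a₁ = 20 Gm = 2e+10 m; a₂ = 60 Gm = 6e+10 m.
From Kepler's third law, (T₁/T₂)² = (a₁/a₂)³, so T₁/T₂ = (a₁/a₂)^(3/2).
a₁/a₂ = 2e+10 / 6e+10 = 0.333333.
T₁/T₂ = (0.333333)^(3/2) ≈ 0.1925.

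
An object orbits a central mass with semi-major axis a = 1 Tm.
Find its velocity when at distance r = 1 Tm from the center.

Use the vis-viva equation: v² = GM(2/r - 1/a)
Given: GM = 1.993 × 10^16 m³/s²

Convert to SI: a = 1 Tm = 1e+12 m; r = 1 Tm = 1e+12 m.
Vis-viva: v = √(GM · (2/r − 1/a)).
2/r − 1/a = 2/1e+12 − 1/1e+12 = 1e-12 m⁻¹.
v = √(1.993e+16 · 1e-12) m/s ≈ 141.2 m/s = 141.2 m/s.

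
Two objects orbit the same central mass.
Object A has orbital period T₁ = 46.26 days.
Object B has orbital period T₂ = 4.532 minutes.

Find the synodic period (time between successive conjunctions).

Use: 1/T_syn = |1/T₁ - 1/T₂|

Convert to SI: T₁ = 46.26 days = 3.99686e+06 s; T₂ = 4.532 minutes = 271.92 s.
T_syn = |T₁ · T₂ / (T₁ − T₂)|.
T_syn = |3.99686e+06 · 271.92 / (3.99686e+06 − 271.92)| s ≈ 271.9 s = 4.532 minutes.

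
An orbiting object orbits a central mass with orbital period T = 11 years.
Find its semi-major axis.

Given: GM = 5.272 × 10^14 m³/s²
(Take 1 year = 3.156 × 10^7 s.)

Convert to SI: T = 11 years = 3.4716e+08 s.
Invert Kepler's third law: a = (GM · T² / (4π²))^(1/3).
Substituting T = 3.4716e+08 s and GM = 5.272e+14 m³/s²:
a = (5.272e+14 · (3.4716e+08)² / (4π²))^(1/3) m
a ≈ 1.172e+10 m = 11.72 Gm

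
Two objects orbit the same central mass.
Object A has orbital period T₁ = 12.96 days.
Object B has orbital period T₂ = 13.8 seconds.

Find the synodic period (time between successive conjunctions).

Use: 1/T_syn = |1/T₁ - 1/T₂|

Convert to SI: T₁ = 12.96 days = 1.11974e+06 s.
T_syn = |T₁ · T₂ / (T₁ − T₂)|.
T_syn = |1.11974e+06 · 13.8 / (1.11974e+06 − 13.8)| s ≈ 13.8 s = 13.8 seconds.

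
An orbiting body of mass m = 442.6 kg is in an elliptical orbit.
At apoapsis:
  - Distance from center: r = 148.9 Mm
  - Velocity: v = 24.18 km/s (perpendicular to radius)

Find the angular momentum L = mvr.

Convert to SI: r = 148.9 Mm = 1.489e+08 m; v = 24.18 km/s = 24180 m/s.
Since v is perpendicular to r, L = m · v · r.
L = 442.6 · 24180 · 1.489e+08 kg·m²/s ≈ 1.594e+15 kg·m²/s.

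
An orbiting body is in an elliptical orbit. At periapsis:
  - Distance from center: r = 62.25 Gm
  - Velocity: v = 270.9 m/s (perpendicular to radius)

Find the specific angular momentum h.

Convert to SI: r = 62.25 Gm = 6.225e+10 m.
With v perpendicular to r, h = r · v.
h = 6.225e+10 · 270.9 m²/s ≈ 1.686e+13 m²/s.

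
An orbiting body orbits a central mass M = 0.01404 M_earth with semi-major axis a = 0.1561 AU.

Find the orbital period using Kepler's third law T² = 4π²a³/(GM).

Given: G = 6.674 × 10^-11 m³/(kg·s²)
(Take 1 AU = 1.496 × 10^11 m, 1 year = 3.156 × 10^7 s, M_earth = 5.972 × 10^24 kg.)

Convert to SI: a = 0.1561 AU = 2.33526e+10 m; M = 0.01404 M_earth = 8.38469e+22 kg.
GM = G · M = 6.674e-11 · 8.38469e+22 = 5.59594e+12 m³/s².
Kepler's third law: T = 2π √(a³ / GM).
Substituting a = 2.33526e+10 m and GM = 5.59594e+12 m³/s²:
T = 2π √((2.33526e+10)³ / 5.59594e+12) s
T ≈ 9.479e+09 s = 300.3 years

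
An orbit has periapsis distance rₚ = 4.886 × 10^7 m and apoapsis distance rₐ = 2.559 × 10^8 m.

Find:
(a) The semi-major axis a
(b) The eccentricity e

(a) a = (rₚ + rₐ) / 2 = (4.886e+07 + 2.559e+08) / 2 ≈ 1.524e+08 m = 1.524 × 10^8 m.
(b) e = (rₐ − rₚ) / (rₐ + rₚ) = (2.559e+08 − 4.886e+07) / (2.559e+08 + 4.886e+07) ≈ 0.6794.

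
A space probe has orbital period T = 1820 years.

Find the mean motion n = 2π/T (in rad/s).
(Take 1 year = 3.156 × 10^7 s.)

Convert to SI: T = 1820 years = 5.74392e+10 s.
n = 2π / T.
n = 2π / 5.74392e+10 s ≈ 1.094e-10 rad/s.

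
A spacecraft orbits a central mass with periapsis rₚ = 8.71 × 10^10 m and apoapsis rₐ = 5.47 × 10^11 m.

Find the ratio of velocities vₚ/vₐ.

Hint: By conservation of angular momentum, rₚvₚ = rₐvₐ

Conservation of angular momentum gives rₚvₚ = rₐvₐ, so vₚ/vₐ = rₐ/rₚ.
vₚ/vₐ = 5.47e+11 / 8.71e+10 ≈ 6.28.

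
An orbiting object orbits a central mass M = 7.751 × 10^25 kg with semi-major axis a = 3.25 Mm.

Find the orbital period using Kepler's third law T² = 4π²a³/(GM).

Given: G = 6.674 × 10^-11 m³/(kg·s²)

Convert to SI: a = 3.25 Mm = 3.25e+06 m.
GM = G · M = 6.674e-11 · 7.751e+25 = 5.17302e+15 m³/s².
Kepler's third law: T = 2π √(a³ / GM).
Substituting a = 3.25e+06 m and GM = 5.17302e+15 m³/s²:
T = 2π √((3.25e+06)³ / 5.17302e+15) s
T ≈ 511.8 s = 8.531 minutes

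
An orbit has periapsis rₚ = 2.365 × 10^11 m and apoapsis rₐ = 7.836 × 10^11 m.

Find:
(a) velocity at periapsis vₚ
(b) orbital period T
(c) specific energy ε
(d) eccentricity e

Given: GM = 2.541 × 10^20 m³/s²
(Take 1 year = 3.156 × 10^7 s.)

(a) With a = (rₚ + rₐ)/2 = 5.1005e+11 m, vₚ = √(GM (2/rₚ − 1/a)) = √(2.541e+20 · (2/2.365e+11 − 1/5.1005e+11)) m/s ≈ 4.063e+04 m/s
(b) With a = (rₚ + rₐ)/2 = 5.1005e+11 m, T = 2π √(a³/GM) = 2π √((5.1005e+11)³/2.541e+20) s ≈ 1.436e+08 s
(c) With a = (rₚ + rₐ)/2 = 5.1005e+11 m, ε = −GM/(2a) = −2.541e+20/(2 · 5.1005e+11) J/kg ≈ -2.491e+08 J/kg
(d) e = (rₐ − rₚ)/(rₐ + rₚ) = (7.836e+11 − 2.365e+11)/(7.836e+11 + 2.365e+11) ≈ 0.5363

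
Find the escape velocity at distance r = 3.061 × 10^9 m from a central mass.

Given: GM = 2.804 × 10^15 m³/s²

Escape velocity comes from setting total energy to zero: ½v² − GM/r = 0 ⇒ v_esc = √(2GM / r).
v_esc = √(2 · 2.804e+15 / 3.061e+09) m/s ≈ 1354 m/s = 1.354 km/s.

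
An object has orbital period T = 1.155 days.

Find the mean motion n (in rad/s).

Convert to SI: T = 1.155 days = 99792 s.
n = 2π / T.
n = 2π / 99792 s ≈ 6.296e-05 rad/s.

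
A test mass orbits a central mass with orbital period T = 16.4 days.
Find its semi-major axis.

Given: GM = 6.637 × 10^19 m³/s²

Convert to SI: T = 16.4 days = 1.41696e+06 s.
Invert Kepler's third law: a = (GM · T² / (4π²))^(1/3).
Substituting T = 1.41696e+06 s and GM = 6.637e+19 m³/s²:
a = (6.637e+19 · (1.41696e+06)² / (4π²))^(1/3) m
a ≈ 1.5e+10 m = 15 Gm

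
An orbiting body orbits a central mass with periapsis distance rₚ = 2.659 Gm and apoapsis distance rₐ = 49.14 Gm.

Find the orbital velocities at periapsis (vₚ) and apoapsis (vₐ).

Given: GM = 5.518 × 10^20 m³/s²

Convert to SI: rₚ = 2.659 Gm = 2.659e+09 m; rₐ = 49.14 Gm = 4.914e+10 m.
Use the vis-viva equation v² = GM(2/r − 1/a) with a = (rₚ + rₐ)/2 = (2.659e+09 + 4.914e+10)/2 = 2.58995e+10 m.
vₚ = √(GM · (2/rₚ − 1/a)) = √(5.518e+20 · (2/2.659e+09 − 1/2.58995e+10)) m/s ≈ 6.275e+05 m/s = 627.5 km/s.
vₐ = √(GM · (2/rₐ − 1/a)) = √(5.518e+20 · (2/4.914e+10 − 1/2.58995e+10)) m/s ≈ 3.395e+04 m/s = 33.95 km/s.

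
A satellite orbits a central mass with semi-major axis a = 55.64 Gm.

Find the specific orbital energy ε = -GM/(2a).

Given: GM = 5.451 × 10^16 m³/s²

Convert to SI: a = 55.64 Gm = 5.564e+10 m.
ε = −GM / (2a).
ε = −5.451e+16 / (2 · 5.564e+10) J/kg ≈ -4.898e+05 J/kg = -489.8 kJ/kg.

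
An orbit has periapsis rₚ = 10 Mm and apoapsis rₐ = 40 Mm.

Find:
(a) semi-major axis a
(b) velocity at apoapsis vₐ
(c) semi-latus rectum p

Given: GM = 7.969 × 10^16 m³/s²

Convert to SI: rₚ = 10 Mm = 1e+07 m; rₐ = 40 Mm = 4e+07 m.
(a) a = (rₚ + rₐ)/2 = (1e+07 + 4e+07)/2 ≈ 2.5e+07 m
(b) With a = (rₚ + rₐ)/2 = 2.5e+07 m, vₐ = √(GM (2/rₐ − 1/a)) = √(7.969e+16 · (2/4e+07 − 1/2.5e+07)) m/s ≈ 2.823e+04 m/s
(c) From a = (rₚ + rₐ)/2 = 2.5e+07 m and e = (rₐ − rₚ)/(rₐ + rₚ) = 0.6, p = a(1 − e²) = 2.5e+07 · (1 − (0.6)²) ≈ 1.6e+07 m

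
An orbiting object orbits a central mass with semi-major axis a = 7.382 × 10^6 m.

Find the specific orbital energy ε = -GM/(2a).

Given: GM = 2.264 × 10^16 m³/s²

ε = −GM / (2a).
ε = −2.264e+16 / (2 · 7.382e+06) J/kg ≈ -1.533e+09 J/kg = -1.533 GJ/kg.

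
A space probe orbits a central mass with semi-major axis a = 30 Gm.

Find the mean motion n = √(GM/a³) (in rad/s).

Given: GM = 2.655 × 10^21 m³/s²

Convert to SI: a = 30 Gm = 3e+10 m.
n = √(GM / a³).
n = √(2.655e+21 / (3e+10)³) rad/s ≈ 9.916e-06 rad/s.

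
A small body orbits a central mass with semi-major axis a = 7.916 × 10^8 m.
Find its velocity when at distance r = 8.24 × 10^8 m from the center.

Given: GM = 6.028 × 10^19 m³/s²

Vis-viva: v = √(GM · (2/r − 1/a)).
2/r − 1/a = 2/8.24e+08 − 1/7.916e+08 = 1.16392e-09 m⁻¹.
v = √(6.028e+19 · 1.16392e-09) m/s ≈ 2.649e+05 m/s = 264.9 km/s.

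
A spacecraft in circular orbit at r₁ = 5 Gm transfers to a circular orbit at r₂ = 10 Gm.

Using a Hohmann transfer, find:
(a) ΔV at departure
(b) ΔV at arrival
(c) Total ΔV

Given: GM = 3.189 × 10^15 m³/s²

Convert to SI: r₁ = 5 Gm = 5e+09 m; r₂ = 10 Gm = 1e+10 m.
Transfer semi-major axis: a_t = (r₁ + r₂)/2 = (5e+09 + 1e+10)/2 = 7.5e+09 m.
Circular speeds: v₁ = √(GM/r₁) = 798.624 m/s, v₂ = √(GM/r₂) = 564.712 m/s.
Transfer speeds (vis-viva v² = GM(2/r − 1/a_t)): v₁ᵗ = 922.171 m/s, v₂ᵗ = 461.086 m/s.
(a) ΔV₁ = |v₁ᵗ − v₁| ≈ 123.5 m/s = 123.5 m/s.
(b) ΔV₂ = |v₂ − v₂ᵗ| ≈ 103.6 m/s = 103.6 m/s.
(c) ΔV_total = ΔV₁ + ΔV₂ ≈ 227.2 m/s = 227.2 m/s.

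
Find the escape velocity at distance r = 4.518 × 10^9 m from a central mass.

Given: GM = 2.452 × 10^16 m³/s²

Escape velocity comes from setting total energy to zero: ½v² − GM/r = 0 ⇒ v_esc = √(2GM / r).
v_esc = √(2 · 2.452e+16 / 4.518e+09) m/s ≈ 3295 m/s = 3.295 km/s.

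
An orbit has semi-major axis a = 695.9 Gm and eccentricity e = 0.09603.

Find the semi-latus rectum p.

Convert to SI: a = 695.9 Gm = 6.959e+11 m.
p = a (1 − e²).
p = 6.959e+11 · (1 − (0.09603)²) = 6.959e+11 · 0.990778 ≈ 6.895e+11 m = 689.5 Gm.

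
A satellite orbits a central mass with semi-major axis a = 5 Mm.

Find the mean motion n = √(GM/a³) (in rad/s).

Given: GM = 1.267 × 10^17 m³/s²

Convert to SI: a = 5 Mm = 5e+06 m.
n = √(GM / a³).
n = √(1.267e+17 / (5e+06)³) rad/s ≈ 0.03184 rad/s.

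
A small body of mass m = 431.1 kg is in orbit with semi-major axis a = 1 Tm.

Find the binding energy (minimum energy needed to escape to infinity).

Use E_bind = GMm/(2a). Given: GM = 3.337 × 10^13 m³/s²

Convert to SI: a = 1 Tm = 1e+12 m.
Total orbital energy is E = −GMm/(2a); binding energy is E_bind = −E = GMm/(2a).
E_bind = 3.337e+13 · 431.1 / (2 · 1e+12) J ≈ 7193 J = 7.193 kJ.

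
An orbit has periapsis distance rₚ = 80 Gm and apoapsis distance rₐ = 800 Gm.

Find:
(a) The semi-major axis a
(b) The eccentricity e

Convert to SI: rₚ = 80 Gm = 8e+10 m; rₐ = 800 Gm = 8e+11 m.
(a) a = (rₚ + rₐ) / 2 = (8e+10 + 8e+11) / 2 ≈ 4.4e+11 m = 440 Gm.
(b) e = (rₐ − rₚ) / (rₐ + rₚ) = (8e+11 − 8e+10) / (8e+11 + 8e+10) ≈ 0.8182.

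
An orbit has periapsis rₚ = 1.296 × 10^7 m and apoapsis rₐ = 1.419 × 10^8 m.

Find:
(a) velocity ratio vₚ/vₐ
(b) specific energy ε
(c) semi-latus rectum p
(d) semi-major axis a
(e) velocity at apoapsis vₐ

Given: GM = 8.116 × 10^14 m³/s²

(a) Conservation of angular momentum (rₚvₚ = rₐvₐ) gives vₚ/vₐ = rₐ/rₚ = 1.419e+08/1.296e+07 ≈ 10.95
(b) With a = (rₚ + rₐ)/2 = 7.743e+07 m, ε = −GM/(2a) = −8.116e+14/(2 · 7.743e+07) J/kg ≈ -5.241e+06 J/kg
(c) From a = (rₚ + rₐ)/2 = 7.743e+07 m and e = (rₐ − rₚ)/(rₐ + rₚ) = 0.832623, p = a(1 − e²) = 7.743e+07 · (1 − (0.832623)²) ≈ 2.375e+07 m
(d) a = (rₚ + rₐ)/2 = (1.296e+07 + 1.419e+08)/2 ≈ 7.743e+07 m
(e) With a = (rₚ + rₐ)/2 = 7.743e+07 m, vₐ = √(GM (2/rₐ − 1/a)) = √(8.116e+14 · (2/1.419e+08 − 1/7.743e+07)) m/s ≈ 978.4 m/s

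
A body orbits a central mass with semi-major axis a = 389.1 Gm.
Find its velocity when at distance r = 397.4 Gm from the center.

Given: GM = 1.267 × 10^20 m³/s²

Convert to SI: a = 389.1 Gm = 3.891e+11 m; r = 397.4 Gm = 3.974e+11 m.
Vis-viva: v = √(GM · (2/r − 1/a)).
2/r − 1/a = 2/3.974e+11 − 1/3.891e+11 = 2.46268e-12 m⁻¹.
v = √(1.267e+20 · 2.46268e-12) m/s ≈ 1.766e+04 m/s = 17.66 km/s.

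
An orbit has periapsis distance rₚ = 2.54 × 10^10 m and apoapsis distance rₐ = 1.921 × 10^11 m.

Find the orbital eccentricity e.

e = (rₐ − rₚ) / (rₐ + rₚ).
e = (1.921e+11 − 2.54e+10) / (1.921e+11 + 2.54e+10) = 1.667e+11 / 2.175e+11 ≈ 0.7664.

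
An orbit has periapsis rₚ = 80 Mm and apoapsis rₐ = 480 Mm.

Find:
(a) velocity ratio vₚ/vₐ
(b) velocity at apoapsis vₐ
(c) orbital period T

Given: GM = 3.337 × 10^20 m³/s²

Convert to SI: rₚ = 80 Mm = 8e+07 m; rₐ = 480 Mm = 4.8e+08 m.
(a) Conservation of angular momentum (rₚvₚ = rₐvₐ) gives vₚ/vₐ = rₐ/rₚ = 4.8e+08/8e+07 ≈ 6
(b) With a = (rₚ + rₐ)/2 = 2.8e+08 m, vₐ = √(GM (2/rₐ − 1/a)) = √(3.337e+20 · (2/4.8e+08 − 1/2.8e+08)) m/s ≈ 4.457e+05 m/s
(c) With a = (rₚ + rₐ)/2 = 2.8e+08 m, T = 2π √(a³/GM) = 2π √((2.8e+08)³/3.337e+20) s ≈ 1612 s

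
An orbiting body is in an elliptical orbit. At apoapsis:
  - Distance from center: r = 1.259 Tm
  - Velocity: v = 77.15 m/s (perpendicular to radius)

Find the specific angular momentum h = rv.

Convert to SI: r = 1.259 Tm = 1.259e+12 m.
With v perpendicular to r, h = r · v.
h = 1.259e+12 · 77.15 m²/s ≈ 9.713e+13 m²/s.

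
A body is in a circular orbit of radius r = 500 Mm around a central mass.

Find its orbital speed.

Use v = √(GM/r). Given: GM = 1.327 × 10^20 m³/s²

Convert to SI: r = 500 Mm = 5e+08 m.
For a circular orbit, gravity supplies the centripetal force, so v = √(GM / r).
v = √(1.327e+20 / 5e+08) m/s ≈ 5.152e+05 m/s = 515.2 km/s.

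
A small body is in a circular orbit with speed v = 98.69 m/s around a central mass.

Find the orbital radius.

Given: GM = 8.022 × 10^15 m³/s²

For a circular orbit, v² = GM / r, so r = GM / v².
r = 8.022e+15 / (98.69)² m ≈ 8.236e+11 m = 823.6 Gm.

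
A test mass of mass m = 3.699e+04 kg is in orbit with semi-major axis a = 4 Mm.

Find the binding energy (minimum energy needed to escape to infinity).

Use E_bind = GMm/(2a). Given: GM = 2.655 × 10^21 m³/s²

Convert to SI: a = 4 Mm = 4e+06 m.
Total orbital energy is E = −GMm/(2a); binding energy is E_bind = −E = GMm/(2a).
E_bind = 2.655e+21 · 3.699e+04 / (2 · 4e+06) J ≈ 1.228e+19 J = 12.28 EJ.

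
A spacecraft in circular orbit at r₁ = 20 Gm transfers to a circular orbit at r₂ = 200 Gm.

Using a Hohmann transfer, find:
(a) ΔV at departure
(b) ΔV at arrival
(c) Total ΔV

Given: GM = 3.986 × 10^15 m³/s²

Convert to SI: r₁ = 20 Gm = 2e+10 m; r₂ = 200 Gm = 2e+11 m.
Transfer semi-major axis: a_t = (r₁ + r₂)/2 = (2e+10 + 2e+11)/2 = 1.1e+11 m.
Circular speeds: v₁ = √(GM/r₁) = 446.43 m/s, v₂ = √(GM/r₂) = 141.174 m/s.
Transfer speeds (vis-viva v² = GM(2/r − 1/a_t)): v₁ᵗ = 601.966 m/s, v₂ᵗ = 60.1966 m/s.
(a) ΔV₁ = |v₁ᵗ − v₁| ≈ 155.5 m/s = 155.5 m/s.
(b) ΔV₂ = |v₂ − v₂ᵗ| ≈ 80.98 m/s = 80.98 m/s.
(c) ΔV_total = ΔV₁ + ΔV₂ ≈ 236.5 m/s = 236.5 m/s.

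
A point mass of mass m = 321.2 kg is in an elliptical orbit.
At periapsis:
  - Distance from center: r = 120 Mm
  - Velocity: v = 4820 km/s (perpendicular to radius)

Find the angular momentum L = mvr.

Convert to SI: r = 120 Mm = 1.2e+08 m; v = 4820 km/s = 4.82e+06 m/s.
Since v is perpendicular to r, L = m · v · r.
L = 321.2 · 4.82e+06 · 1.2e+08 kg·m²/s ≈ 1.858e+17 kg·m²/s.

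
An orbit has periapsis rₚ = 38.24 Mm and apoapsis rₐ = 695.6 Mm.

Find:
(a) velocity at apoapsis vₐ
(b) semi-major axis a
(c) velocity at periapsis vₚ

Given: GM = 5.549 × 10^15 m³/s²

Convert to SI: rₚ = 38.24 Mm = 3.824e+07 m; rₐ = 695.6 Mm = 6.956e+08 m.
(a) With a = (rₚ + rₐ)/2 = 3.6692e+08 m, vₐ = √(GM (2/rₐ − 1/a)) = √(5.549e+15 · (2/6.956e+08 − 1/3.6692e+08)) m/s ≈ 911.8 m/s
(b) a = (rₚ + rₐ)/2 = (3.824e+07 + 6.956e+08)/2 ≈ 3.669e+08 m
(c) With a = (rₚ + rₐ)/2 = 3.6692e+08 m, vₚ = √(GM (2/rₚ − 1/a)) = √(5.549e+15 · (2/3.824e+07 − 1/3.6692e+08)) m/s ≈ 1.659e+04 m/s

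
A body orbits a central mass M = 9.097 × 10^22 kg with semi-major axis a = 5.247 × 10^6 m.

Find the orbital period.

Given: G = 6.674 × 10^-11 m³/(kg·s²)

GM = G · M = 6.674e-11 · 9.097e+22 = 6.07134e+12 m³/s².
Kepler's third law: T = 2π √(a³ / GM).
Substituting a = 5.247e+06 m and GM = 6.07134e+12 m³/s²:
T = 2π √((5.247e+06)³ / 6.07134e+12) s
T ≈ 3.065e+04 s = 8.513 hours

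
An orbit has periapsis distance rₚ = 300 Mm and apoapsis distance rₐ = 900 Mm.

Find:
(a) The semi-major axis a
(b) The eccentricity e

Convert to SI: rₚ = 300 Mm = 3e+08 m; rₐ = 900 Mm = 9e+08 m.
(a) a = (rₚ + rₐ) / 2 = (3e+08 + 9e+08) / 2 ≈ 6e+08 m = 600 Mm.
(b) e = (rₐ − rₚ) / (rₐ + rₚ) = (9e+08 − 3e+08) / (9e+08 + 3e+08) ≈ 0.5.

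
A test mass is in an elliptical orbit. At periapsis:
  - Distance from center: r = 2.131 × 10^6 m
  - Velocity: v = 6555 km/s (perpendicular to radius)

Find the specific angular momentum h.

Convert to SI: v = 6555 km/s = 6.555e+06 m/s.
With v perpendicular to r, h = r · v.
h = 2.131e+06 · 6.555e+06 m²/s ≈ 1.397e+13 m²/s.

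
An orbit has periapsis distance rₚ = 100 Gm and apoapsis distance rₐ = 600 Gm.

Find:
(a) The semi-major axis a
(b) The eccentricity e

Convert to SI: rₚ = 100 Gm = 1e+11 m; rₐ = 600 Gm = 6e+11 m.
(a) a = (rₚ + rₐ) / 2 = (1e+11 + 6e+11) / 2 ≈ 3.5e+11 m = 350 Gm.
(b) e = (rₐ − rₚ) / (rₐ + rₚ) = (6e+11 − 1e+11) / (6e+11 + 1e+11) ≈ 0.7143.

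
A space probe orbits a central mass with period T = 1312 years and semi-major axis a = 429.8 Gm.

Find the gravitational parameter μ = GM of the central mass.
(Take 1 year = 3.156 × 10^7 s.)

Convert to SI: T = 1312 years = 4.14067e+10 s; a = 429.8 Gm = 4.298e+11 m.
GM = 4π² · a³ / T².
GM = 4π² · (4.298e+11)³ / (4.14067e+10)² m³/s² ≈ 1.828e+15 m³/s² = 1.828 × 10^15 m³/s².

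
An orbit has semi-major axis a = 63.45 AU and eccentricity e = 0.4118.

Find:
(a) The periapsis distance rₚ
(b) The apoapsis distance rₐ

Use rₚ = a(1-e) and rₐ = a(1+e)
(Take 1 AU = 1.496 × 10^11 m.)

Convert to SI: a = 63.45 AU = 9.49212e+12 m.
(a) rₚ = a(1 − e) = 9.49212e+12 · (1 − 0.4118) = 9.49212e+12 · 0.5882 ≈ 5.583e+12 m = 37.32 AU.
(b) rₐ = a(1 + e) = 9.49212e+12 · (1 + 0.4118) = 9.49212e+12 · 1.4118 ≈ 1.34e+13 m = 89.58 AU.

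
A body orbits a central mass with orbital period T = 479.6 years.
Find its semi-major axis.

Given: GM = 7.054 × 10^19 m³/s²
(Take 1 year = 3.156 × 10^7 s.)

Convert to SI: T = 479.6 years = 1.51362e+10 s.
Invert Kepler's third law: a = (GM · T² / (4π²))^(1/3).
Substituting T = 1.51362e+10 s and GM = 7.054e+19 m³/s²:
a = (7.054e+19 · (1.51362e+10)² / (4π²))^(1/3) m
a ≈ 7.425e+12 m = 7.425 Tm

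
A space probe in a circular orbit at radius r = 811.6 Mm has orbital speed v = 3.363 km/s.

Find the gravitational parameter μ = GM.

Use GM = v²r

Convert to SI: r = 811.6 Mm = 8.116e+08 m; v = 3.363 km/s = 3363 m/s.
For a circular orbit v² = GM/r, so GM = v² · r.
GM = (3363)² · 8.116e+08 m³/s² ≈ 9.179e+15 m³/s² = 9.179 × 10^15 m³/s².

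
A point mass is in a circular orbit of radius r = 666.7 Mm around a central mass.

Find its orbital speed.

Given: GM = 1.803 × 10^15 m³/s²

Convert to SI: r = 666.7 Mm = 6.667e+08 m.
For a circular orbit, gravity supplies the centripetal force, so v = √(GM / r).
v = √(1.803e+15 / 6.667e+08) m/s ≈ 1644 m/s = 1.644 km/s.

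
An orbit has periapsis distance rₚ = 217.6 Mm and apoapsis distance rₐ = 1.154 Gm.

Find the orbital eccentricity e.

Convert to SI: rₚ = 217.6 Mm = 2.176e+08 m; rₐ = 1.154 Gm = 1.154e+09 m.
e = (rₐ − rₚ) / (rₐ + rₚ).
e = (1.154e+09 − 2.176e+08) / (1.154e+09 + 2.176e+08) = 9.364e+08 / 1.3716e+09 ≈ 0.6827.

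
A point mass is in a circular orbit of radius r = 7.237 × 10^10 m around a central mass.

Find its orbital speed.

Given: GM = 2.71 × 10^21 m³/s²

For a circular orbit, gravity supplies the centripetal force, so v = √(GM / r).
v = √(2.71e+21 / 7.237e+10) m/s ≈ 1.935e+05 m/s = 193.5 km/s.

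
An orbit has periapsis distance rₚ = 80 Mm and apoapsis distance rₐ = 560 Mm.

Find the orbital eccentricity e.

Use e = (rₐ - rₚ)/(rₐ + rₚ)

Convert to SI: rₚ = 80 Mm = 8e+07 m; rₐ = 560 Mm = 5.6e+08 m.
e = (rₐ − rₚ) / (rₐ + rₚ).
e = (5.6e+08 − 8e+07) / (5.6e+08 + 8e+07) = 4.8e+08 / 6.4e+08 ≈ 0.75.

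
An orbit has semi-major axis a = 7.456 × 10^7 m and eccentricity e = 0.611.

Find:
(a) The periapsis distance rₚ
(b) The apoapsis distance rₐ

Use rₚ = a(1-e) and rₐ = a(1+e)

(a) rₚ = a(1 − e) = 7.456e+07 · (1 − 0.611) = 7.456e+07 · 0.389 ≈ 2.9e+07 m = 2.9 × 10^7 m.
(b) rₐ = a(1 + e) = 7.456e+07 · (1 + 0.611) = 7.456e+07 · 1.611 ≈ 1.201e+08 m = 1.201 × 10^8 m.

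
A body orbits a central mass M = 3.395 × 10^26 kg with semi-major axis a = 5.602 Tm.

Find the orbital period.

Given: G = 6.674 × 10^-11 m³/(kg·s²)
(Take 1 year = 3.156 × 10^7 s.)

Convert to SI: a = 5.602 Tm = 5.602e+12 m.
GM = G · M = 6.674e-11 · 3.395e+26 = 2.26582e+16 m³/s².
Kepler's third law: T = 2π √(a³ / GM).
Substituting a = 5.602e+12 m and GM = 2.26582e+16 m³/s²:
T = 2π √((5.602e+12)³ / 2.26582e+16) s
T ≈ 5.535e+11 s = 1.754e+04 years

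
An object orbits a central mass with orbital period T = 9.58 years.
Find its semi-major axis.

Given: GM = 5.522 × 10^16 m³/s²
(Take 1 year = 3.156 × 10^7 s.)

Convert to SI: T = 9.58 years = 3.02345e+08 s.
Invert Kepler's third law: a = (GM · T² / (4π²))^(1/3).
Substituting T = 3.02345e+08 s and GM = 5.522e+16 m³/s²:
a = (5.522e+16 · (3.02345e+08)² / (4π²))^(1/3) m
a ≈ 5.038e+10 m = 50.38 Gm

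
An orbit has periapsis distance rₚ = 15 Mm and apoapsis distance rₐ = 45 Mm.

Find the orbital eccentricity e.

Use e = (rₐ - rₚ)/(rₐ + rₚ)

Convert to SI: rₚ = 15 Mm = 1.5e+07 m; rₐ = 45 Mm = 4.5e+07 m.
e = (rₐ − rₚ) / (rₐ + rₚ).
e = (4.5e+07 − 1.5e+07) / (4.5e+07 + 1.5e+07) = 3e+07 / 6e+07 ≈ 0.5.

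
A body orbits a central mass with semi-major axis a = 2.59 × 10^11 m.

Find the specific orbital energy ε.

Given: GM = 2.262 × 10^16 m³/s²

ε = −GM / (2a).
ε = −2.262e+16 / (2 · 2.59e+11) J/kg ≈ -4.367e+04 J/kg = -43.67 kJ/kg.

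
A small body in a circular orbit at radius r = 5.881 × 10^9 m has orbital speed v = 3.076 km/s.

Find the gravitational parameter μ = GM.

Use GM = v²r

Convert to SI: v = 3.076 km/s = 3076 m/s.
For a circular orbit v² = GM/r, so GM = v² · r.
GM = (3076)² · 5.881e+09 m³/s² ≈ 5.564e+16 m³/s² = 5.564 × 10^16 m³/s².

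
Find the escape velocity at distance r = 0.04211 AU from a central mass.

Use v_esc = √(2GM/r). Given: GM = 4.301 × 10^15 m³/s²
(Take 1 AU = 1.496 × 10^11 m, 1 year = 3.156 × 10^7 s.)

Convert to SI: r = 0.04211 AU = 6.29966e+09 m.
Escape velocity comes from setting total energy to zero: ½v² − GM/r = 0 ⇒ v_esc = √(2GM / r).
v_esc = √(2 · 4.301e+15 / 6.29966e+09) m/s ≈ 1169 m/s = 0.2465 AU/year.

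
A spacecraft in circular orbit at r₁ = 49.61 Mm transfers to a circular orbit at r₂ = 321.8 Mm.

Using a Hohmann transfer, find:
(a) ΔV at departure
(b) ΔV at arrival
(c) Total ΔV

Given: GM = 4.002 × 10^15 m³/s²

Convert to SI: r₁ = 49.61 Mm = 4.961e+07 m; r₂ = 321.8 Mm = 3.218e+08 m.
Transfer semi-major axis: a_t = (r₁ + r₂)/2 = (4.961e+07 + 3.218e+08)/2 = 1.85705e+08 m.
Circular speeds: v₁ = √(GM/r₁) = 8981.6 m/s, v₂ = √(GM/r₂) = 3526.51 m/s.
Transfer speeds (vis-viva v² = GM(2/r − 1/a_t)): v₁ᵗ = 11823.2 m/s, v₂ᵗ = 1822.71 m/s.
(a) ΔV₁ = |v₁ᵗ − v₁| ≈ 2842 m/s = 2.842 km/s.
(b) ΔV₂ = |v₂ − v₂ᵗ| ≈ 1704 m/s = 1.704 km/s.
(c) ΔV_total = ΔV₁ + ΔV₂ ≈ 4545 m/s = 4.545 km/s.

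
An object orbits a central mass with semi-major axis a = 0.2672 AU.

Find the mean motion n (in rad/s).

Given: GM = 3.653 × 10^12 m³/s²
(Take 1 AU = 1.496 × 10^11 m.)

Convert to SI: a = 0.2672 AU = 3.99731e+10 m.
n = √(GM / a³).
n = √(3.653e+12 / (3.99731e+10)³) rad/s ≈ 2.392e-10 rad/s.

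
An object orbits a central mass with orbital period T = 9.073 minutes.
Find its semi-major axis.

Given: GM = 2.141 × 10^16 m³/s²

Convert to SI: T = 9.073 minutes = 544.38 s.
Invert Kepler's third law: a = (GM · T² / (4π²))^(1/3).
Substituting T = 544.38 s and GM = 2.141e+16 m³/s²:
a = (2.141e+16 · (544.38)² / (4π²))^(1/3) m
a ≈ 5.437e+06 m = 5.437 × 10^6 m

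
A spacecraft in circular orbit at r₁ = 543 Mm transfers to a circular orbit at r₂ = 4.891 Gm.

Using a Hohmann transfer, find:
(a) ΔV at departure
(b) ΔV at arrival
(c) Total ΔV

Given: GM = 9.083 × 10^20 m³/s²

Convert to SI: r₁ = 543 Mm = 5.43e+08 m; r₂ = 4.891 Gm = 4.891e+09 m.
Transfer semi-major axis: a_t = (r₁ + r₂)/2 = (5.43e+08 + 4.891e+09)/2 = 2.717e+09 m.
Circular speeds: v₁ = √(GM/r₁) = 1.29335e+06 m/s, v₂ = √(GM/r₂) = 430939 m/s.
Transfer speeds (vis-viva v² = GM(2/r − 1/a_t)): v₁ᵗ = 1.73528e+06 m/s, v₂ᵗ = 192651 m/s.
(a) ΔV₁ = |v₁ᵗ − v₁| ≈ 4.419e+05 m/s = 441.9 km/s.
(b) ΔV₂ = |v₂ − v₂ᵗ| ≈ 2.383e+05 m/s = 238.3 km/s.
(c) ΔV_total = ΔV₁ + ΔV₂ ≈ 6.802e+05 m/s = 680.2 km/s.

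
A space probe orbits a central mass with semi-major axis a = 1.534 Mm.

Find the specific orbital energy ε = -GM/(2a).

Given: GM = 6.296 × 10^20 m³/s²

Convert to SI: a = 1.534 Mm = 1.534e+06 m.
ε = −GM / (2a).
ε = −6.296e+20 / (2 · 1.534e+06) J/kg ≈ -2.052e+14 J/kg = -2.052e+05 GJ/kg.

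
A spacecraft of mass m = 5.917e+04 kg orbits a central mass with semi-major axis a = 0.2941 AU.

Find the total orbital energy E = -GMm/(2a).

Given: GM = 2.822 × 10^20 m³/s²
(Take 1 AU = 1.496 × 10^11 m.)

Convert to SI: a = 0.2941 AU = 4.39974e+10 m.
E = −GMm / (2a).
E = −2.822e+20 · 5.917e+04 / (2 · 4.39974e+10) J ≈ -1.898e+14 J = -189.8 TJ.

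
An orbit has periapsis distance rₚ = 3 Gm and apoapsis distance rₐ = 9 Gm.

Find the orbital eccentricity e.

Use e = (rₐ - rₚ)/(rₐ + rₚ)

Convert to SI: rₚ = 3 Gm = 3e+09 m; rₐ = 9 Gm = 9e+09 m.
e = (rₐ − rₚ) / (rₐ + rₚ).
e = (9e+09 − 3e+09) / (9e+09 + 3e+09) = 6e+09 / 1.2e+10 ≈ 0.5.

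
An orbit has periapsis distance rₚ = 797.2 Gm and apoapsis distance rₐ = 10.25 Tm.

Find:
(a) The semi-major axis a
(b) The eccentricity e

Convert to SI: rₚ = 797.2 Gm = 7.972e+11 m; rₐ = 10.25 Tm = 1.025e+13 m.
(a) a = (rₚ + rₐ) / 2 = (7.972e+11 + 1.025e+13) / 2 ≈ 5.524e+12 m = 5.524 Tm.
(b) e = (rₐ − rₚ) / (rₐ + rₚ) = (1.025e+13 − 7.972e+11) / (1.025e+13 + 7.972e+11) ≈ 0.8557.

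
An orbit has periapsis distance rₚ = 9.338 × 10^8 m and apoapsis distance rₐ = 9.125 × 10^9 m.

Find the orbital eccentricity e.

e = (rₐ − rₚ) / (rₐ + rₚ).
e = (9.125e+09 − 9.338e+08) / (9.125e+09 + 9.338e+08) = 8.1912e+09 / 1.00588e+10 ≈ 0.8143.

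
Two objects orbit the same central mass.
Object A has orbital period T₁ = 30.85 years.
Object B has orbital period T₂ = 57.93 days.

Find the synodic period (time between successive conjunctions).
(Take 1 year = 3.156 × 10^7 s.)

Convert to SI: T₁ = 30.85 years = 9.73626e+08 s; T₂ = 57.93 days = 5.00515e+06 s.
T_syn = |T₁ · T₂ / (T₁ − T₂)|.
T_syn = |9.73626e+08 · 5.00515e+06 / (9.73626e+08 − 5.00515e+06)| s ≈ 5.031e+06 s = 58.23 days.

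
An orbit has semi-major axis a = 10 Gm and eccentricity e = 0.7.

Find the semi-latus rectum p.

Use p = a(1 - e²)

Convert to SI: a = 10 Gm = 1e+10 m.
p = a (1 − e²).
p = 1e+10 · (1 − (0.7)²) = 1e+10 · 0.51 ≈ 5.1e+09 m = 5.1 Gm.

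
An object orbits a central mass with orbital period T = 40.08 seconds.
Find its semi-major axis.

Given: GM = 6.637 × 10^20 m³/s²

Invert Kepler's third law: a = (GM · T² / (4π²))^(1/3).
Substituting T = 40.08 s and GM = 6.637e+20 m³/s²:
a = (6.637e+20 · (40.08)² / (4π²))^(1/3) m
a ≈ 3e+07 m = 30 Mm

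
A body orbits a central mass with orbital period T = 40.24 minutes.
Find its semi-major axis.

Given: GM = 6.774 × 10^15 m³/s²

Convert to SI: T = 40.24 minutes = 2414.4 s.
Invert Kepler's third law: a = (GM · T² / (4π²))^(1/3).
Substituting T = 2414.4 s and GM = 6.774e+15 m³/s²:
a = (6.774e+15 · (2414.4)² / (4π²))^(1/3) m
a ≈ 1e+07 m = 10 Mm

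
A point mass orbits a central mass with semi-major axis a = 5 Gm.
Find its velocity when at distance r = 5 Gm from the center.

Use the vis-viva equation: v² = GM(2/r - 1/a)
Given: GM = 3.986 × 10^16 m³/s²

Convert to SI: a = 5 Gm = 5e+09 m; r = 5 Gm = 5e+09 m.
Vis-viva: v = √(GM · (2/r − 1/a)).
2/r − 1/a = 2/5e+09 − 1/5e+09 = 2e-10 m⁻¹.
v = √(3.986e+16 · 2e-10) m/s ≈ 2823 m/s = 2.823 km/s.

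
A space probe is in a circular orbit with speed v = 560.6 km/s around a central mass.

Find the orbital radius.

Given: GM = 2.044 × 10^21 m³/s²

Convert to SI: v = 560.6 km/s = 560600 m/s.
For a circular orbit, v² = GM / r, so r = GM / v².
r = 2.044e+21 / (560600)² m ≈ 6.504e+09 m = 6.504 × 10^9 m.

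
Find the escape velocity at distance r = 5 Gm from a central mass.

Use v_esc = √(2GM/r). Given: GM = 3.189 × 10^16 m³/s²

Convert to SI: r = 5 Gm = 5e+09 m.
Escape velocity comes from setting total energy to zero: ½v² − GM/r = 0 ⇒ v_esc = √(2GM / r).
v_esc = √(2 · 3.189e+16 / 5e+09) m/s ≈ 3572 m/s = 3.572 km/s.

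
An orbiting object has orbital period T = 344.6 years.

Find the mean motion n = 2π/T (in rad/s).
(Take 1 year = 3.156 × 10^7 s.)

Convert to SI: T = 344.6 years = 1.08756e+10 s.
n = 2π / T.
n = 2π / 1.08756e+10 s ≈ 5.777e-10 rad/s.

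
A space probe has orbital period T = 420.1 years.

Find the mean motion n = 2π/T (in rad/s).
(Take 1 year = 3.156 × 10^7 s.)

Convert to SI: T = 420.1 years = 1.32584e+10 s.
n = 2π / T.
n = 2π / 1.32584e+10 s ≈ 4.739e-10 rad/s.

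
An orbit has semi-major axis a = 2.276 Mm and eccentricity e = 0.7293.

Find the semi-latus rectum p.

Convert to SI: a = 2.276 Mm = 2.276e+06 m.
p = a (1 − e²).
p = 2.276e+06 · (1 − (0.7293)²) = 2.276e+06 · 0.468122 ≈ 1.065e+06 m = 1.065 Mm.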